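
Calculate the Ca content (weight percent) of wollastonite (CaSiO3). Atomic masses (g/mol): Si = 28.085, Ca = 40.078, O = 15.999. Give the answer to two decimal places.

34.50 weight percent

Molar mass of CaSiO3: 1×40.078 + 1×28.085 + 3×15.999 = 116.160 g/mol.
Mass of Ca per formula unit: 1 × 40.078 = 40.078 g.
Weight fraction Ca = 40.078 / 116.160 = 0.3450.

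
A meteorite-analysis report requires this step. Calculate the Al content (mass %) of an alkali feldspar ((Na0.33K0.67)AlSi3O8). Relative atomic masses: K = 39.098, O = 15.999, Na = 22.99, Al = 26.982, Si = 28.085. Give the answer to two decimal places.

M((Na0.33K0.67)AlSi3O8) = 273.011 g/mol.
Al contributes 1 × 26.982 = 26.982 g per mole.
26.982/273.011 = 0.0988 → 9.88%.

9.88 mass %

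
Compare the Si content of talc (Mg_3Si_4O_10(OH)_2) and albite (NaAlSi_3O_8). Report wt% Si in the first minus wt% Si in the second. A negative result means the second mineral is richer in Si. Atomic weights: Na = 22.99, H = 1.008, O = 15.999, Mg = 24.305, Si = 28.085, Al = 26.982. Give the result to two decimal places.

M(Mg_3Si_4O_10(OH)_2) = 379.259 g/mol, so wt% Si = 112.340/379.259 × 100 = 29.62%.
M(NaAlSi_3O_8) = 262.219 g/mol, so wt% Si = 84.255/262.219 × 100 = 32.13%.
29.62 − 32.13 = -2.51 pp.

-2.51 percentage points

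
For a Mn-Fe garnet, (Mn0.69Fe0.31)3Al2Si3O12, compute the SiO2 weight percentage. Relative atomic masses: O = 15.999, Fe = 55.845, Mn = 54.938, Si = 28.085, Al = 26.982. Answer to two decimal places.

M((Mn0.69Fe0.31)3Al2Si3O12) = 495.865 g/mol; M(SiO2) = 60.083 g/mol.
Moles SiO2 per formula unit = 3 Si ÷ 1 = 3.0000.
SiO2 fraction = (3.0000 × 60.083) / 495.865 = 180.249/495.865 = 0.3635.

36.35 wt%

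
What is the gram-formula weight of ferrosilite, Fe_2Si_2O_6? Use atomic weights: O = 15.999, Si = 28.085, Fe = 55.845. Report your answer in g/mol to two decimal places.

263.85 g/mol

Fe: 2 × 55.845 = 111.6900
Si: 2 × 28.085 = 56.1700
O: 6 × 15.999 = 95.9940
Summing the contributions gives the formula mass.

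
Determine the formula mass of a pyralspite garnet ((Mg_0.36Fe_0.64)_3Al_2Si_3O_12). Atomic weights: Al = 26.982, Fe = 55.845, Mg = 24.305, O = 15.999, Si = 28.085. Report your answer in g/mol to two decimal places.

463.68 g/mol

The formula mass is the sum 1.08*24.305 + 1.92*55.845 + 2*26.982 + 3*28.085 + 12*15.999.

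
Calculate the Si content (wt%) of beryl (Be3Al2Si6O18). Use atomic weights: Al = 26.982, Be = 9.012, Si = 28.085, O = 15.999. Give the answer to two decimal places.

Formula mass = 3×9.012 + 2×26.982 + 6×28.085 + 18×15.999 = 537.492 g/mol, of which 168.510 g is Si.
So Si makes up 168.510/537.492 = 0.3135 of the mass, i.e. 31.35%.

31.35 wt%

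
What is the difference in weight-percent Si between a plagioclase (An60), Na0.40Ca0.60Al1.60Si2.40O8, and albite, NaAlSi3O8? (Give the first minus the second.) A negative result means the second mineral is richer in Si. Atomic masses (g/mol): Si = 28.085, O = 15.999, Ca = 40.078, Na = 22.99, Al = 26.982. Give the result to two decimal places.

-7.33 percentage points

First mineral: 67.404 g Si in 271.810 g formula = 24.80 wt% Si.
Second mineral: 84.255 g Si in 262.219 g formula = 32.13 wt% Si.
24.80% − 32.13% gives a difference of -7.33 percentage points.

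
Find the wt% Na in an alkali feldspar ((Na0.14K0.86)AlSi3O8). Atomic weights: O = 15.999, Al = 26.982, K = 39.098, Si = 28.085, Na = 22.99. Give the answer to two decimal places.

Molar mass of (Na0.14K0.86)AlSi3O8: 0.14*22.99 + 0.86*39.098 + 1*26.982 + 3*28.085 + 8*15.999 = 276.072 g/mol.
Mass of Na per formula unit: 0.14 × 22.99 = 3.219 g.
Weight fraction Na = 3.219 / 276.072 = 0.0117.

1.17 weight percent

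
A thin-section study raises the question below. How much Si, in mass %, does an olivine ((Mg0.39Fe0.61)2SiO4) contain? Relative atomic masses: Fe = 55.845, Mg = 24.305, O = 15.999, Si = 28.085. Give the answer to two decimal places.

M((Mg0.39Fe0.61)2SiO4) = 179.170 g/mol.
Si contributes 1 × 28.085 = 28.085 g per mole.
28.085/179.170 = 0.1568 → 15.68%.

15.68 mass %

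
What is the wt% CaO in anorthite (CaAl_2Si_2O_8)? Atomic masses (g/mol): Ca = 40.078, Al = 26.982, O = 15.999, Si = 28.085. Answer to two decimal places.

20.16 wt%

Molar mass of CaAl_2Si_2O_8 = 1*40.078 + 2*26.982 + 2*28.085 + 8*15.999 = 278.204 g/mol.
Each formula unit contains 1 Ca, equivalent to 1/1 = 1.0000 mol CaO.
M(CaO) = 1×40.078 + 1×15.999 = 56.077 g/mol.
Mass of CaO per formula unit = 1.0000 × 56.077 = 56.077 g.
CaO wt% = 56.077 / 278.204 × 100 = 20.16%.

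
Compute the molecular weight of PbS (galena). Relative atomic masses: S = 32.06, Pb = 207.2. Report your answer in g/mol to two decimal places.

The formula mass is the sum 1*207.2 + 1*32.06.

239.26 g/mol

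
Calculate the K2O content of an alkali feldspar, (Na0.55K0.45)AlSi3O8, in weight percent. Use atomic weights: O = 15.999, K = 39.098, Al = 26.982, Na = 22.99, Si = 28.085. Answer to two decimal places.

7.87 wt%

M((Na0.55K0.45)AlSi3O8) = 269.468 g/mol; M(K2O) = 94.195 g/mol.
Moles K2O per formula unit = 0.45 K ÷ 2 = 0.2250.
K2O fraction = (0.2250 × 94.195) / 269.468 = 21.194/269.468 = 0.0787.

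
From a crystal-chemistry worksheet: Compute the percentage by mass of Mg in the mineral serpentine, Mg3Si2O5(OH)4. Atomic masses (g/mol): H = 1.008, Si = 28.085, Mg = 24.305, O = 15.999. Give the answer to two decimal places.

M(Mg3Si2O5(OH)4) = 277.108 g/mol.
Mg contributes 3 × 24.305 = 72.915 g per mole.
72.915/277.108 = 0.2631 → 26.31%.

26.31 weight percent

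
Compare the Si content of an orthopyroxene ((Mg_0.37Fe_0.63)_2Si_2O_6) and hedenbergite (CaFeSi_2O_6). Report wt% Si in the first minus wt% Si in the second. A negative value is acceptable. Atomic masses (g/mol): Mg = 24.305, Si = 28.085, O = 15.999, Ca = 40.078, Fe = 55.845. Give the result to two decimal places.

0.71 percentage points

Si in (Mg_0.37Fe_0.63)_2Si_2O_6: molar mass 240.514 g/mol; 2×28.085 = 56.170 g → 23.35 wt%.
Si in CaFeSi_2O_6: molar mass 248.087 g/mol; 2×28.085 = 56.170 g → 22.64 wt%.
Difference = 23.35 − 22.64 = 0.71 percentage points.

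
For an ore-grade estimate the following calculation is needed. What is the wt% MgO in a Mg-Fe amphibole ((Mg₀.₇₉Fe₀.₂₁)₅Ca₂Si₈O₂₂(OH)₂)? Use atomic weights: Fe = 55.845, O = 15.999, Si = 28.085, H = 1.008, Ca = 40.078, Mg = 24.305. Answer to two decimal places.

18.83 wt%

Formula mass = 845.470 g/mol.
3.95 Mg → 3.9500 mol MgO per formula unit; M(MgO) = 40.304, so MgO mass = 159.201 g.
159.201/845.470 × 100 = 18.83 wt%.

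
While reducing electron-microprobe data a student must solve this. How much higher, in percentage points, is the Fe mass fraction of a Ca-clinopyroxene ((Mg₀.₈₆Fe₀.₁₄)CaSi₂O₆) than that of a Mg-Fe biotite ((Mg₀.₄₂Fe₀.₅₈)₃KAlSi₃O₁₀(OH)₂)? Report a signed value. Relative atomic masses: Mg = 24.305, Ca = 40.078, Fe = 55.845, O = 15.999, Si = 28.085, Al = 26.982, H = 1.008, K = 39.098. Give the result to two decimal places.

-17.04 percentage points

First mineral: 7.818 g Fe in 220.963 g formula = 3.54 wt% Fe.
Second mineral: 97.170 g Fe in 472.134 g formula = 20.58 wt% Fe.
3.54% − 20.58% gives a difference of -17.04 percentage points.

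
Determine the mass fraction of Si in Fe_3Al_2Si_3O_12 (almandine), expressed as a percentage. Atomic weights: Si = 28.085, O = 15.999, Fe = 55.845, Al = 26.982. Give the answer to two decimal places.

Molar mass of Fe_3Al_2Si_3O_12: 3×55.845 + 2×26.982 + 3×28.085 + 12×15.999 = 497.742 g/mol.
Mass of Si per formula unit: 3 × 28.085 = 84.255 g.
Weight fraction Si = 84.255 / 497.742 = 0.1693.

16.93 mass %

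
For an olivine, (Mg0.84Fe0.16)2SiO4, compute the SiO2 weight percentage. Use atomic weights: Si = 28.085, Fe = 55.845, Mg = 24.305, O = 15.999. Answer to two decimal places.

Formula mass = 150.784 g/mol.
1 Si → 1.0000 mol SiO2 per formula unit; M(SiO2) = 60.083, so SiO2 mass = 60.083 g.
60.083/150.784 × 100 = 39.85 wt%.

39.85 wt%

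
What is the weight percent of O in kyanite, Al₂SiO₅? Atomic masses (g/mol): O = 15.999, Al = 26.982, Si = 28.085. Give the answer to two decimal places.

Molar mass of Al₂SiO₅: 2×26.982 + 1×28.085 + 5×15.999 = 162.044 g/mol.
Mass of O per formula unit: 5 × 15.999 = 79.995 g.
Weight fraction O = 79.995 / 162.044 = 0.4937.

49.37 wt%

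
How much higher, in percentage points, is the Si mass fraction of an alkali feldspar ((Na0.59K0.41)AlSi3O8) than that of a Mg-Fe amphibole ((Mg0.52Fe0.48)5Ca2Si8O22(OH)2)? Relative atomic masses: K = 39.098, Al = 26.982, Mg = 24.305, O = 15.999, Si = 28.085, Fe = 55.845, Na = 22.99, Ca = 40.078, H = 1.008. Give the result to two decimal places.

First mineral: 84.255 g Si in 268.823 g formula = 31.34 wt% Si.
Second mineral: 224.680 g Si in 888.049 g formula = 25.30 wt% Si.
31.34% − 25.30% gives a difference of 6.04 percentage points.

6.04 percentage points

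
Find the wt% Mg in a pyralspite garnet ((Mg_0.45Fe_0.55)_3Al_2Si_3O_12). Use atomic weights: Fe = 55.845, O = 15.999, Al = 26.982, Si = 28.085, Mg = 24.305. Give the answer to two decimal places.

Formula mass = 1.35*24.305 + 1.65*55.845 + 2*26.982 + 3*28.085 + 12*15.999 = 455.163 g/mol, of which 32.812 g is Mg.
So Mg makes up 32.812/455.163 = 0.0721 of the mass, i.e. 7.21%.

7.21 weight percent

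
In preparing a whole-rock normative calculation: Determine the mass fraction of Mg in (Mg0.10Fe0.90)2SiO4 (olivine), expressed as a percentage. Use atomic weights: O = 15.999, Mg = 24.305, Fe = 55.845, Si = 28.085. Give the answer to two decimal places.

2.46 wt%

M((Mg0.10Fe0.90)2SiO4) = 197.463 g/mol.
Mg contributes 0.20 × 24.305 = 4.861 g per mole.
4.861/197.463 = 0.0246 → 2.46%.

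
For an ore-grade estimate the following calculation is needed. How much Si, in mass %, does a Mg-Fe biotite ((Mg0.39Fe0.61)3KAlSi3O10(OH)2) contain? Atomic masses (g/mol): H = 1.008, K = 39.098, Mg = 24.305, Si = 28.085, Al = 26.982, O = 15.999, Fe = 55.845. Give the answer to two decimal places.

17.74 mass %

M((Mg0.39Fe0.61)3KAlSi3O10(OH)2) = 474.972 g/mol.
Si contributes 3 × 28.085 = 84.255 g per mole.
84.255/474.972 = 0.1774 → 17.74%.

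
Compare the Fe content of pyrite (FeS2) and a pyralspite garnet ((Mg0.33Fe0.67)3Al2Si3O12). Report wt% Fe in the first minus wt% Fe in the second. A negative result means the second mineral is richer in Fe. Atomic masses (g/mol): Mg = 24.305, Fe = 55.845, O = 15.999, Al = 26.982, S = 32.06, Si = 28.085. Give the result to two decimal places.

M(FeS2) = 119.965 g/mol, so wt% Fe = 55.845/119.965 × 100 = 46.55%.
M((Mg0.33Fe0.67)3Al2Si3O12) = 466.517 g/mol, so wt% Fe = 112.248/466.517 × 100 = 24.06%.
46.55 − 24.06 = 22.49 pp.

22.49 percentage points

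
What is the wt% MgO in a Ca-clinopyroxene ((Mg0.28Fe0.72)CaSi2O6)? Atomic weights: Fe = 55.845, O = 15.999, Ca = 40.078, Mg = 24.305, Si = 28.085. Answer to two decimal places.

4.72 wt%

M((Mg0.28Fe0.72)CaSi2O6) = 239.256 g/mol; M(MgO) = 40.304 g/mol.
Moles MgO per formula unit = 0.28 Mg ÷ 1 = 0.2800.
MgO fraction = (0.2800 × 40.304) / 239.256 = 11.285/239.256 = 0.0472.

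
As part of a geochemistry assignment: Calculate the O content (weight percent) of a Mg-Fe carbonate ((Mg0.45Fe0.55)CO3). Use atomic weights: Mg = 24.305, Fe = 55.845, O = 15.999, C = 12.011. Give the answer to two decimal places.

47.21 weight percent

M((Mg0.45Fe0.55)CO3) = 101.660 g/mol.
O contributes 3 × 15.999 = 47.997 g per mole.
47.997/101.660 = 0.4721 → 47.21%.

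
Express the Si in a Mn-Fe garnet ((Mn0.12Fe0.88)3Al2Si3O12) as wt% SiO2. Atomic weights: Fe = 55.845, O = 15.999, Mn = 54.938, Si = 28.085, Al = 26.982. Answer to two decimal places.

36.24 wt%

Formula mass = 497.415 g/mol.
3 Si → 3.0000 mol SiO2 per formula unit; M(SiO2) = 60.083, so SiO2 mass = 180.249 g.
180.249/497.415 × 100 = 36.24 wt%.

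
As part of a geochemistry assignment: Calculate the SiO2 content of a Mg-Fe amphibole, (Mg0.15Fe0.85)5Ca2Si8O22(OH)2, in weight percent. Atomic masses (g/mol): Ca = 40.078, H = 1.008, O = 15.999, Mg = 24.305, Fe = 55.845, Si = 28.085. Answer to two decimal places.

50.79 wt%

Formula mass = 946.398 g/mol.
8 Si → 8.0000 mol SiO2 per formula unit; M(SiO2) = 60.083, so SiO2 mass = 480.664 g.
480.664/946.398 × 100 = 50.79 wt%.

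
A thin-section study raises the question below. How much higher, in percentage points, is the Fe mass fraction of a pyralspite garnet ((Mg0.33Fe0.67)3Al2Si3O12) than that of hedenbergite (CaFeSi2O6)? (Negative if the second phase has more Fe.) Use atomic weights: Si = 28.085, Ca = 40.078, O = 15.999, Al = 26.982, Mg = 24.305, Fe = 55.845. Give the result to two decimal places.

1.55 percentage points

Fe in (Mg0.33Fe0.67)3Al2Si3O12: molar mass 466.517 g/mol; 2.01×55.845 = 112.248 g → 24.06 wt%.
Fe in CaFeSi2O6: molar mass 248.087 g/mol; 1×55.845 = 55.845 g → 22.51 wt%.
Difference = 24.06 − 22.51 = 1.55 percentage points.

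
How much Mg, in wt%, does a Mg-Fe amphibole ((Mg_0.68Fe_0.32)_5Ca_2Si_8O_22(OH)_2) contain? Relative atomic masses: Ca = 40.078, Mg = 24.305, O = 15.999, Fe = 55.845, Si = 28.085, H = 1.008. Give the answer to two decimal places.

9.58 wt%

Molar mass of (Mg_0.68Fe_0.32)_5Ca_2Si_8O_22(OH)_2: 3.40×24.305 + 1.60×55.845 + 2×40.078 + 8×28.085 + 24×15.999 + 2×1.008 = 862.817 g/mol.
Mass of Mg per formula unit: 3.40 × 24.305 = 82.637 g.
Weight fraction Mg = 82.637 / 862.817 = 0.0958.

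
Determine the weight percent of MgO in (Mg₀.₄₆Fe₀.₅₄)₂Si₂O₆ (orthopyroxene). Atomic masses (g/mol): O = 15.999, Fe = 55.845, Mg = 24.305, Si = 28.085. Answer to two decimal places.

15.79 wt%

Formula mass = 234.837 g/mol.
0.92 Mg → 0.9200 mol MgO per formula unit; M(MgO) = 40.304, so MgO mass = 37.080 g.
37.080/234.837 × 100 = 15.79 wt%.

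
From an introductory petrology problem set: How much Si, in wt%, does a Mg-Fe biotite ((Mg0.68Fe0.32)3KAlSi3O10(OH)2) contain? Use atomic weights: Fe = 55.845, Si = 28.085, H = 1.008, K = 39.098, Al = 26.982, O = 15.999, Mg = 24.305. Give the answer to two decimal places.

Molar mass of (Mg0.68Fe0.32)3KAlSi3O10(OH)2: 2.04×24.305 + 0.96×55.845 + 1×39.098 + 1×26.982 + 3×28.085 + 12×15.999 + 2×1.008 = 447.532 g/mol.
Mass of Si per formula unit: 3 × 28.085 = 84.255 g.
Weight fraction Si = 84.255 / 447.532 = 0.1883.

18.83 wt%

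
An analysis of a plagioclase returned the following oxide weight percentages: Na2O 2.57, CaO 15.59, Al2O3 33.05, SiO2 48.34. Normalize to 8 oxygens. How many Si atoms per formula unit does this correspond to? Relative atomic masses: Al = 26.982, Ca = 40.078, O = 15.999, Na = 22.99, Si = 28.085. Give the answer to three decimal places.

Na2O (M=61.979): mol = 0.04147; Na = 0.08294, O = 0.04147.
CaO (M=56.077): mol = 0.27801; Ca = 0.27801, O = 0.27801.
Al2O3 (M=101.961): mol = 0.32414; Al = 0.64828, O = 0.97242.
SiO2 (M=60.083): mol = 0.80455; Si = 0.80455, O = 1.60910.
ΣO = 2.90100; factor = 8/ΣO = 2.75767.
Si apfu = 0.80455 × 2.75767 = 2.219.

2.219 Si apfu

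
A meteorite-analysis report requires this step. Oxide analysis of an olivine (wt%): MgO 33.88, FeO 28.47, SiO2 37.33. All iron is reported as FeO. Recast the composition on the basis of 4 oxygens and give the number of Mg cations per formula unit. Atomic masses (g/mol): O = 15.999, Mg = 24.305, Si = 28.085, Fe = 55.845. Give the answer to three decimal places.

MgO: 33.88/40.304 = 0.84061 mol → 0.84061 mol Mg, 0.84061 mol O.
FeO: 28.47/71.844 = 0.39628 mol → 0.39628 mol Fe, 0.39628 mol O.
SiO2: 37.33/60.083 = 0.62131 mol → 0.62131 mol Si, 1.24262 mol O.
Total oxygen = 2.47951 mol. Normalization factor = 4/2.47951 = 1.61322.
Mg per 4 O = 0.84061 × 1.61322 = 1.356.

1.356 Mg apfu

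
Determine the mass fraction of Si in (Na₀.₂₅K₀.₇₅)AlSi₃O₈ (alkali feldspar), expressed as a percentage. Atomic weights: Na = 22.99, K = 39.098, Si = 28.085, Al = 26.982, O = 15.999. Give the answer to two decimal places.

Formula mass = 0.25*22.99 + 0.75*39.098 + 1*26.982 + 3*28.085 + 8*15.999 = 274.300 g/mol, of which 84.255 g is Si.
So Si makes up 84.255/274.300 = 0.3072 of the mass, i.e. 30.72%.

30.72 weight percent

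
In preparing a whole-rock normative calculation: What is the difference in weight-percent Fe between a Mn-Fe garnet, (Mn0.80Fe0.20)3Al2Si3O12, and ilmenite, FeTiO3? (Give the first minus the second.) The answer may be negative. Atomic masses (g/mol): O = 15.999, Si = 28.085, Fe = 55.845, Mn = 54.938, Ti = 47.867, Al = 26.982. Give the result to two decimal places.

-30.05 percentage points

First mineral: 33.507 g Fe in 495.565 g formula = 6.76 wt% Fe.
Second mineral: 55.845 g Fe in 151.709 g formula = 36.81 wt% Fe.
6.76% − 36.81% gives a difference of -30.05 percentage points.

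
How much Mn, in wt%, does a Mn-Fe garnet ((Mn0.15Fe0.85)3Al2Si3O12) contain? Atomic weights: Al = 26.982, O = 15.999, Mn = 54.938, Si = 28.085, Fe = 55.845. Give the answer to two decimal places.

Formula mass = 0.45*54.938 + 2.55*55.845 + 2*26.982 + 3*28.085 + 12*15.999 = 497.334 g/mol, of which 24.722 g is Mn.
So Mn makes up 24.722/497.334 = 0.0497 of the mass, i.e. 4.97%.

4.97 wt%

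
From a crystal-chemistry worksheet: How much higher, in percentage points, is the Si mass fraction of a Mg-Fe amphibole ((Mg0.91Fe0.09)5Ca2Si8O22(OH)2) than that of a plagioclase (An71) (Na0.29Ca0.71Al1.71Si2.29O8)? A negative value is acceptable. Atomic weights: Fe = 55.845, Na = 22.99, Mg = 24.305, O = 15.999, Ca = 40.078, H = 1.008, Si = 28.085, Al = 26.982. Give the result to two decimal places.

3.67 percentage points

First mineral: 224.680 g Si in 826.546 g formula = 27.18 wt% Si.
Second mineral: 64.315 g Si in 273.568 g formula = 23.51 wt% Si.
27.18% − 23.51% gives a difference of 3.67 percentage points.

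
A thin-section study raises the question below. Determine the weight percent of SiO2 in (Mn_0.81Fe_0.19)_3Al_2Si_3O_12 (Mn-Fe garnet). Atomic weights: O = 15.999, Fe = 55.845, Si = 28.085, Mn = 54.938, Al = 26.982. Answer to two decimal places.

Formula mass = 495.538 g/mol.
3 Si → 3.0000 mol SiO2 per formula unit; M(SiO2) = 60.083, so SiO2 mass = 180.249 g.
180.249/495.538 × 100 = 36.37 wt%.

36.37 wt%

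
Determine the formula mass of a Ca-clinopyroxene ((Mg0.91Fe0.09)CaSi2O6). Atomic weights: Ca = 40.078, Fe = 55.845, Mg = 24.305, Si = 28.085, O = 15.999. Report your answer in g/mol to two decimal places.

The formula mass is the sum 0.91*24.305 + 0.09*55.845 + 1*40.078 + 2*28.085 + 6*15.999.

219.39 g/mol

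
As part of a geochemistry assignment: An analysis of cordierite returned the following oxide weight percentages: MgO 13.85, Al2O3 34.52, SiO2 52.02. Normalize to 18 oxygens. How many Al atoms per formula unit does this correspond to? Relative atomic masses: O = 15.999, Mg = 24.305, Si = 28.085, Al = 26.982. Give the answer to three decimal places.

3.943 Al apfu

MgO (M=40.304): mol = 0.34364; Mg = 0.34364, O = 0.34364.
Al2O3 (M=101.961): mol = 0.33856; Al = 0.67712, O = 1.01568.
SiO2 (M=60.083): mol = 0.86580; Si = 0.86580, O = 1.73160.
ΣO = 3.09092; factor = 18/ΣO = 5.82351.
Al apfu = 0.67712 × 5.82351 = 3.943.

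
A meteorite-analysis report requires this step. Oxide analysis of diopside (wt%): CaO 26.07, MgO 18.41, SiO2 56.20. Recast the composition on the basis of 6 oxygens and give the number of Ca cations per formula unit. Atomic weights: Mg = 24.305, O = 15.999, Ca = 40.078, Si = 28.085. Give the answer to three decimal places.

26.07 wt% CaO ÷ 56.077 g/mol = 0.46490 mol, giving 0.46490 Ca and 0.46490 O.
18.41 wt% MgO ÷ 40.304 g/mol = 0.45678 mol, giving 0.45678 Mg and 0.45678 O.
56.20 wt% SiO2 ÷ 60.083 g/mol = 0.93537 mol, giving 0.93537 Si and 1.87074 O.
Oxygen sums to 2.79242; scaling by 6/2.79242 = 2.14867 puts the formula on 6 O.
Ca: 0.46490 × 2.14867 = 0.999 atoms per formula unit.

0.999 Ca apfu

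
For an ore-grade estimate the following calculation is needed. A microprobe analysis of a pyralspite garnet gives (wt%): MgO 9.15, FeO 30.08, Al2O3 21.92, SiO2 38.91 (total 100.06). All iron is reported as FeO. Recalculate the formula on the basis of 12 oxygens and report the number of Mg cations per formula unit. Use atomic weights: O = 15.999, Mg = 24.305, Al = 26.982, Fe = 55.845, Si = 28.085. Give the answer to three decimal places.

MgO (M=40.304): mol = 0.22702; Mg = 0.22702, O = 0.22702.
FeO (M=71.844): mol = 0.41868; Fe = 0.41868, O = 0.41868.
Al2O3 (M=101.961): mol = 0.21498; Al = 0.42996, O = 0.64494.
SiO2 (M=60.083): mol = 0.64760; Si = 0.64760, O = 1.29520.
ΣO = 2.58584; factor = 12/ΣO = 4.64066.
Mg apfu = 0.22702 × 4.64066 = 1.054.

1.054 Mg apfu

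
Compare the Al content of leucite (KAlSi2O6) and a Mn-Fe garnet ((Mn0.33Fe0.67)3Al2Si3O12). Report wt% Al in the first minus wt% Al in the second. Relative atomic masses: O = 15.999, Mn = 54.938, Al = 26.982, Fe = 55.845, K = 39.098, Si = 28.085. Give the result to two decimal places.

Al in KAlSi2O6: molar mass 218.244 g/mol; 1×26.982 = 26.982 g → 12.36 wt%.
Al in (Mn0.33Fe0.67)3Al2Si3O12: molar mass 496.844 g/mol; 2×26.982 = 53.964 g → 10.86 wt%.
Difference = 12.36 − 10.86 = 1.50 percentage points.

1.50 percentage points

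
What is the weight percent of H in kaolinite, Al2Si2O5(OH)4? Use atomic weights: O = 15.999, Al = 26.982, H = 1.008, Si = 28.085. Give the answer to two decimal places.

Molar mass of Al2Si2O5(OH)4: 2×26.982 + 2×28.085 + 9×15.999 + 4×1.008 = 258.157 g/mol.
Mass of H per formula unit: 4 × 1.008 = 4.032 g.
Weight fraction H = 4.032 / 258.157 = 0.0156.

1.56 weight percent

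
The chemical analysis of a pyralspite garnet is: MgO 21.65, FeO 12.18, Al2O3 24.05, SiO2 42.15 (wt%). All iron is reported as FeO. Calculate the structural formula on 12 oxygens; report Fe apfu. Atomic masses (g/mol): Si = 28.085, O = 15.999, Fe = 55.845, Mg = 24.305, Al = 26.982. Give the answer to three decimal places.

MgO: 21.65/40.304 = 0.53717 mol → 0.53717 mol Mg, 0.53717 mol O.
FeO: 12.18/71.844 = 0.16953 mol → 0.16953 mol Fe, 0.16953 mol O.
Al2O3: 24.05/101.961 = 0.23587 mol → 0.47174 mol Al, 0.70761 mol O.
SiO2: 42.15/60.083 = 0.70153 mol → 0.70153 mol Si, 1.40306 mol O.
Total oxygen = 2.81737 mol. Normalization factor = 12/2.81737 = 4.25929.
Fe per 12 O = 0.16953 × 4.25929 = 0.722.

0.722 Fe apfu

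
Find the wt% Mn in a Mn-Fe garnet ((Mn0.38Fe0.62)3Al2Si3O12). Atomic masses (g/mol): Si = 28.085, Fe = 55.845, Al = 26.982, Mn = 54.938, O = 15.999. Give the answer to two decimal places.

M((Mn0.38Fe0.62)3Al2Si3O12) = 496.708 g/mol.
Mn contributes 1.14 × 54.938 = 62.629 g per mole.
62.629/496.708 = 0.1261 → 12.61%.

12.61 weight percent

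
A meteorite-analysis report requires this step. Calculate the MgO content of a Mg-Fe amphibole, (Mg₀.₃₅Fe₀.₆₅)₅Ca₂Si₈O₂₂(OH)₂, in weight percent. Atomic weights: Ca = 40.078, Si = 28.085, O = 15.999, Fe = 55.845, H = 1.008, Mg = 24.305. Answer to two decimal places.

7.71 wt%

M((Mg₀.₃₅Fe₀.₆₅)₅Ca₂Si₈O₂₂(OH)₂) = 914.858 g/mol; M(MgO) = 40.304 g/mol.
Moles MgO per formula unit = 1.75 Mg ÷ 1 = 1.7500.
MgO fraction = (1.7500 × 40.304) / 914.858 = 70.532/914.858 = 0.0771.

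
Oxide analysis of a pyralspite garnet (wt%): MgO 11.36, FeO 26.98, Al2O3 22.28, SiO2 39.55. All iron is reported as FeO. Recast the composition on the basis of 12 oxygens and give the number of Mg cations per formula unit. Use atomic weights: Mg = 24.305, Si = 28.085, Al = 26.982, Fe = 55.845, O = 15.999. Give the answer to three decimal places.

1.286 Mg apfu

11.36 wt% MgO ÷ 40.304 g/mol = 0.28186 mol, giving 0.28186 Mg and 0.28186 O.
26.98 wt% FeO ÷ 71.844 g/mol = 0.37554 mol, giving 0.37554 Fe and 0.37554 O.
22.28 wt% Al2O3 ÷ 101.961 g/mol = 0.21851 mol, giving 0.43702 Al and 0.65553 O.
39.55 wt% SiO2 ÷ 60.083 g/mol = 0.65826 mol, giving 0.65826 Si and 1.31652 O.
Oxygen sums to 2.62945; scaling by 12/2.62945 = 4.56369 puts the formula on 12 O.
Mg: 0.28186 × 4.56369 = 1.286 atoms per formula unit.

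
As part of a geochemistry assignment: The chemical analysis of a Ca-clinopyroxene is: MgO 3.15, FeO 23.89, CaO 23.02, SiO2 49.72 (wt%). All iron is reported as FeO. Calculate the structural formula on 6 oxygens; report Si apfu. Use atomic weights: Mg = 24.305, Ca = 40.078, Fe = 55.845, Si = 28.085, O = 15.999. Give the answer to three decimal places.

2.005 Si apfu

3.15 wt% MgO ÷ 40.304 g/mol = 0.07816 mol, giving 0.07816 Mg and 0.07816 O.
23.89 wt% FeO ÷ 71.844 g/mol = 0.33253 mol, giving 0.33253 Fe and 0.33253 O.
23.02 wt% CaO ÷ 56.077 g/mol = 0.41051 mol, giving 0.41051 Ca and 0.41051 O.
49.72 wt% SiO2 ÷ 60.083 g/mol = 0.82752 mol, giving 0.82752 Si and 1.65504 O.
Oxygen sums to 2.47624; scaling by 6/2.47624 = 2.42303 puts the formula on 6 O.
Si: 0.82752 × 2.42303 = 2.005 atoms per formula unit.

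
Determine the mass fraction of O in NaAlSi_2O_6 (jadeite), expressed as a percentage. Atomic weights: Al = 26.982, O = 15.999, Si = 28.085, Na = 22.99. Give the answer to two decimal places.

M(NaAlSi_2O_6) = 202.136 g/mol.
O contributes 6 × 15.999 = 95.994 g per mole.
95.994/202.136 = 0.4749 → 47.49%.

47.49 wt%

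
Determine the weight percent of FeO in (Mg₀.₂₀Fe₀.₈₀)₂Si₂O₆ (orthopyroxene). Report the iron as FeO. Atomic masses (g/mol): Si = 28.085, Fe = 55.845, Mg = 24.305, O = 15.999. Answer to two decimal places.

M((Mg₀.₂₀Fe₀.₈₀)₂Si₂O₆) = 251.238 g/mol; M(FeO) = 71.844 g/mol.
Moles FeO per formula unit = 1.60 Fe ÷ 1 = 1.6000.
FeO fraction = (1.6000 × 71.844) / 251.238 = 114.950/251.238 = 0.4575.

45.75 wt%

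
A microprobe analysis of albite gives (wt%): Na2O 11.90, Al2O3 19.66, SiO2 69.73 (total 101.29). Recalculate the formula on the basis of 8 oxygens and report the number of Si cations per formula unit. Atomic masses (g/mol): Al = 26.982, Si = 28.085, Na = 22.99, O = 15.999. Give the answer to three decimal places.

Na2O: 11.90/61.979 = 0.19200 mol → 0.38400 mol Na, 0.19200 mol O.
Al2O3: 19.66/101.961 = 0.19282 mol → 0.38564 mol Al, 0.57846 mol O.
SiO2: 69.73/60.083 = 1.16056 mol → 1.16056 mol Si, 2.32112 mol O.
Total oxygen = 3.09158 mol. Normalization factor = 8/3.09158 = 2.58767.
Si per 8 O = 1.16056 × 2.58767 = 3.003.

3.003 Si apfu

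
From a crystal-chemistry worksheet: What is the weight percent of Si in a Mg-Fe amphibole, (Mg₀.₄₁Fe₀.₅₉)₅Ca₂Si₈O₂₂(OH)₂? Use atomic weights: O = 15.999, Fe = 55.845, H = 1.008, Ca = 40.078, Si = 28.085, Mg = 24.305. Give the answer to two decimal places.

Formula mass = 2.05×24.305 + 2.95×55.845 + 2×40.078 + 8×28.085 + 24×15.999 + 2×1.008 = 905.396 g/mol, of which 224.680 g is Si.
So Si makes up 224.680/905.396 = 0.2482 of the mass, i.e. 24.82%.

24.82 mass %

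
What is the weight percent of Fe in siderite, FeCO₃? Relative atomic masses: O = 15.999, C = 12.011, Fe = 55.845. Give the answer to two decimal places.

M(FeCO₃) = 115.853 g/mol.
Fe contributes 1 × 55.845 = 55.845 g per mole.
55.845/115.853 = 0.4820 → 48.20%.

48.20 wt%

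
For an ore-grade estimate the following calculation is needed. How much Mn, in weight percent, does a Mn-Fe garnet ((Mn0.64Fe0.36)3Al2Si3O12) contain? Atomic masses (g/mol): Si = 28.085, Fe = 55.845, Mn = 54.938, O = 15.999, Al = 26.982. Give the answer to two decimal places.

21.27 weight percent

Molar mass of (Mn0.64Fe0.36)3Al2Si3O12: 1.92·54.938 + 1.08·55.845 + 2·26.982 + 3·28.085 + 12·15.999 = 496.001 g/mol.
Mass of Mn per formula unit: 1.92 × 54.938 = 105.481 g.
Weight fraction Mn = 105.481 / 496.001 = 0.2127.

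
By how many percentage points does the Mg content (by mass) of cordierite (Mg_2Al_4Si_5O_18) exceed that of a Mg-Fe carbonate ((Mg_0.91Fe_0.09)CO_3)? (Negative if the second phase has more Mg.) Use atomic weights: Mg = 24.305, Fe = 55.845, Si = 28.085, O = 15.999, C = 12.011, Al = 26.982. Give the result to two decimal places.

First mineral: 48.610 g Mg in 584.945 g formula = 8.31 wt% Mg.
Second mineral: 22.118 g Mg in 87.152 g formula = 25.38 wt% Mg.
8.31% − 25.38% gives a difference of -17.07 percentage points.

-17.07 percentage points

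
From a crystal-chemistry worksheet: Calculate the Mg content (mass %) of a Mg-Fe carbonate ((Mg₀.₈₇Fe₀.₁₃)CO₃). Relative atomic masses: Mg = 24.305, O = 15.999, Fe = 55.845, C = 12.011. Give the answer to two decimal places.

M((Mg₀.₈₇Fe₀.₁₃)CO₃) = 88.413 g/mol.
Mg contributes 0.87 × 24.305 = 21.145 g per mole.
21.145/88.413 = 0.2392 → 23.92%.

23.92 mass %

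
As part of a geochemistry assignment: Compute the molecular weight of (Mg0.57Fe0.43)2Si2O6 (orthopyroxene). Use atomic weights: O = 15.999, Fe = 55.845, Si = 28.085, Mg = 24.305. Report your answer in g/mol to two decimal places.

227.90 g/mol

The formula mass is the sum 1.14*24.305 + 0.86*55.845 + 2*28.085 + 6*15.999.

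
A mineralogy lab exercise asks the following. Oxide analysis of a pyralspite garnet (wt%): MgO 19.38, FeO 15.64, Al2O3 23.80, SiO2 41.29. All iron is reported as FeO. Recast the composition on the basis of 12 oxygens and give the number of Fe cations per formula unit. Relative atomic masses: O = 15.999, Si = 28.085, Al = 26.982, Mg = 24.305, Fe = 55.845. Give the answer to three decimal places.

19.38 wt% MgO ÷ 40.304 g/mol = 0.48085 mol, giving 0.48085 Mg and 0.48085 O.
15.64 wt% FeO ÷ 71.844 g/mol = 0.21769 mol, giving 0.21769 Fe and 0.21769 O.
23.80 wt% Al2O3 ÷ 101.961 g/mol = 0.23342 mol, giving 0.46684 Al and 0.70026 O.
41.29 wt% SiO2 ÷ 60.083 g/mol = 0.68722 mol, giving 0.68722 Si and 1.37444 O.
Oxygen sums to 2.77324; scaling by 12/2.77324 = 4.32707 puts the formula on 12 O.
Fe: 0.21769 × 4.32707 = 0.942 atoms per formula unit.

0.942 Fe apfu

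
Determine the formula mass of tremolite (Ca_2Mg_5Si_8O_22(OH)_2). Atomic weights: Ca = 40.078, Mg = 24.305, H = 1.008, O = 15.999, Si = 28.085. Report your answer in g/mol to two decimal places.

Ca: 2 × 40.078 = 80.1560
Mg: 5 × 24.305 = 121.5250
Si: 8 × 28.085 = 224.6800
O: 24 × 15.999 = 383.9760
H: 2 × 1.008 = 2.0160
Summing the contributions gives the formula mass.

812.35 g/mol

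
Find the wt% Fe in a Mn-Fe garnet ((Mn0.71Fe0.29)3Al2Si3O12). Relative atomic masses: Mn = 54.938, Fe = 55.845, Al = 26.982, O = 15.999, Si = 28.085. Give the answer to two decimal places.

9.80 weight percent

M((Mn0.71Fe0.29)3Al2Si3O12) = 495.810 g/mol.
Fe contributes 0.87 × 55.845 = 48.585 g per mole.
48.585/495.810 = 0.0980 → 9.80%.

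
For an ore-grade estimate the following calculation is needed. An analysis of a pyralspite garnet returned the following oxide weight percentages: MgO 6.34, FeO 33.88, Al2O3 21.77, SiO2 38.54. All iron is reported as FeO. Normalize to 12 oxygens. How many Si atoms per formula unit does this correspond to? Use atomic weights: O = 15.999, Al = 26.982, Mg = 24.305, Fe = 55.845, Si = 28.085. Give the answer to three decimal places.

MgO: 6.34/40.304 = 0.15730 mol → 0.15730 mol Mg, 0.15730 mol O.
FeO: 33.88/71.844 = 0.47158 mol → 0.47158 mol Fe, 0.47158 mol O.
Al2O3: 21.77/101.961 = 0.21351 mol → 0.42702 mol Al, 0.64053 mol O.
SiO2: 38.54/60.083 = 0.64145 mol → 0.64145 mol Si, 1.28290 mol O.
Total oxygen = 2.55231 mol. Normalization factor = 12/2.55231 = 4.70162.
Si per 12 O = 0.64145 × 4.70162 = 3.016.

3.016 Si apfu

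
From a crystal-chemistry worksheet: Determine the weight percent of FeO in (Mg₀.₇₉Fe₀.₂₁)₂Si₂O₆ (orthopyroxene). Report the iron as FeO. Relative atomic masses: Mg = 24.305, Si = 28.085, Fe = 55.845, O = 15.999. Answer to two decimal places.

14.10 wt%

Formula mass = 214.021 g/mol.
0.42 Fe → 0.4200 mol FeO per formula unit; M(FeO) = 71.844, so FeO mass = 30.174 g.
30.174/214.021 × 100 = 14.10 wt%.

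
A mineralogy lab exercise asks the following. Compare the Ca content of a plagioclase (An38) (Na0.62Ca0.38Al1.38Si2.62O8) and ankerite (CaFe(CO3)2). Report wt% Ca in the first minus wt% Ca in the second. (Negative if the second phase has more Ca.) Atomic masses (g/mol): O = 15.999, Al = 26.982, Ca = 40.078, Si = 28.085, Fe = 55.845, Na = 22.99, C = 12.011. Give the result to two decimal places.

-12.88 percentage points

M(Na0.62Ca0.38Al1.38Si2.62O8) = 268.293 g/mol, so wt% Ca = 15.230/268.293 × 100 = 5.68%.
M(CaFe(CO3)2) = 215.939 g/mol, so wt% Ca = 40.078/215.939 × 100 = 18.56%.
5.68 − 18.56 = -12.88 pp.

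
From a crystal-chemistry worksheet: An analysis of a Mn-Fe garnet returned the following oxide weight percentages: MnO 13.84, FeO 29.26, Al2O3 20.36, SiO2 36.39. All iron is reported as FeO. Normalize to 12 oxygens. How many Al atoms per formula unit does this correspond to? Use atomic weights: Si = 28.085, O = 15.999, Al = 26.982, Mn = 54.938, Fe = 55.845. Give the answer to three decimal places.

MnO (M=70.937): mol = 0.19510; Mn = 0.19510, O = 0.19510.
FeO (M=71.844): mol = 0.40727; Fe = 0.40727, O = 0.40727.
Al2O3 (M=101.961): mol = 0.19968; Al = 0.39936, O = 0.59904.
SiO2 (M=60.083): mol = 0.60566; Si = 0.60566, O = 1.21132.
ΣO = 2.41273; factor = 12/ΣO = 4.97362.
Al apfu = 0.39936 × 4.97362 = 1.986.

1.986 Al apfu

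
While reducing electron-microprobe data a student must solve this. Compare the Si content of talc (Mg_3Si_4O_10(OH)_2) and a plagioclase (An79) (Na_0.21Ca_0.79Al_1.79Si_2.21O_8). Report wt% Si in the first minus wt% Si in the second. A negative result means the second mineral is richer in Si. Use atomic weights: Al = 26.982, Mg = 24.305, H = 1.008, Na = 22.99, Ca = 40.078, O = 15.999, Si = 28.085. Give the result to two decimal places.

First mineral: 112.340 g Si in 379.259 g formula = 29.62 wt% Si.
Second mineral: 62.068 g Si in 274.847 g formula = 22.58 wt% Si.
29.62% − 22.58% gives a difference of 7.04 percentage points.

7.04 percentage points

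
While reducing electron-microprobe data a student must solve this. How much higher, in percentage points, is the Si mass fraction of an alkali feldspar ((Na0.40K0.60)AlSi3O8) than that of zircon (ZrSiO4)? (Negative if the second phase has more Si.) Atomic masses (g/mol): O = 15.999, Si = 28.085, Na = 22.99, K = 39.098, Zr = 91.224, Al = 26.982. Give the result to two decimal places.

15.67 percentage points

Si in (Na0.40K0.60)AlSi3O8: molar mass 271.884 g/mol; 3×28.085 = 84.255 g → 30.99 wt%.
Si in ZrSiO4: molar mass 183.305 g/mol; 1×28.085 = 28.085 g → 15.32 wt%.
Difference = 30.99 − 15.32 = 15.67 percentage points.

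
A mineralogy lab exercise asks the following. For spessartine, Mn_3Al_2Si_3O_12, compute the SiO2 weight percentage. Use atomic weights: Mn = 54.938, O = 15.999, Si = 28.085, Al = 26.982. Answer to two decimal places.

M(Mn_3Al_2Si_3O_12) = 495.021 g/mol; M(SiO2) = 60.083 g/mol.
Moles SiO2 per formula unit = 3 Si ÷ 1 = 3.0000.
SiO2 fraction = (3.0000 × 60.083) / 495.021 = 180.249/495.021 = 0.3641.

36.41 wt%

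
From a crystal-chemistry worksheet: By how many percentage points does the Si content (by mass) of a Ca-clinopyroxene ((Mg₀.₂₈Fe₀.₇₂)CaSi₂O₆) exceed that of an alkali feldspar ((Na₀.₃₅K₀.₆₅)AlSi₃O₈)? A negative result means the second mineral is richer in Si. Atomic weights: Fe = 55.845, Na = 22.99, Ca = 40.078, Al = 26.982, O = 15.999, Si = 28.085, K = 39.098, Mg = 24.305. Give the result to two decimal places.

-7.42 percentage points

First mineral: 56.170 g Si in 239.256 g formula = 23.48 wt% Si.
Second mineral: 84.255 g Si in 272.689 g formula = 30.90 wt% Si.
23.48% − 30.90% gives a difference of -7.42 percentage points.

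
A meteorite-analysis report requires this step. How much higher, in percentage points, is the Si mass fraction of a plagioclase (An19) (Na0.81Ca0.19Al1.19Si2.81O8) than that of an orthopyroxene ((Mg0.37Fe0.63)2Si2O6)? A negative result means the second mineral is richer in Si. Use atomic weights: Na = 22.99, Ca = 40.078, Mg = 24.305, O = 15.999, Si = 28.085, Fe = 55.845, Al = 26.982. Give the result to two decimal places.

M(Na0.81Ca0.19Al1.19Si2.81O8) = 265.256 g/mol, so wt% Si = 78.919/265.256 × 100 = 29.75%.
M((Mg0.37Fe0.63)2Si2O6) = 240.514 g/mol, so wt% Si = 56.170/240.514 × 100 = 23.35%.
29.75 − 23.35 = 6.40 pp.

6.40 percentage points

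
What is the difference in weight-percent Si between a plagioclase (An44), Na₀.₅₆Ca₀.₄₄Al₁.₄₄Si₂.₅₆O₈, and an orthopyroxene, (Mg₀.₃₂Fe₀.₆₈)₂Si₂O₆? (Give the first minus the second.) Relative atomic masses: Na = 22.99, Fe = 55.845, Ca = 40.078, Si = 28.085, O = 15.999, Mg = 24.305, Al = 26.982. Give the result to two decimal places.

3.65 percentage points

Si in Na₀.₅₆Ca₀.₄₄Al₁.₄₄Si₂.₅₆O₈: molar mass 269.252 g/mol; 2.56×28.085 = 71.898 g → 26.70 wt%.
Si in (Mg₀.₃₂Fe₀.₆₈)₂Si₂O₆: molar mass 243.668 g/mol; 2×28.085 = 56.170 g → 23.05 wt%.
Difference = 26.70 − 23.05 = 3.65 percentage points.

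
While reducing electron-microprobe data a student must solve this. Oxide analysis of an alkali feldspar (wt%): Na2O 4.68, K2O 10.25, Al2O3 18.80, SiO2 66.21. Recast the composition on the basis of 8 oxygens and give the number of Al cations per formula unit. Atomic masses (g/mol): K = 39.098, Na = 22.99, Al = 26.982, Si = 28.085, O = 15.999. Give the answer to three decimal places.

1.003 Al apfu

Na2O (M=61.979): mol = 0.07551; Na = 0.15102, O = 0.07551.
K2O (M=94.195): mol = 0.10882; K = 0.21764, O = 0.10882.
Al2O3 (M=101.961): mol = 0.18438; Al = 0.36876, O = 0.55314.
SiO2 (M=60.083): mol = 1.10198; Si = 1.10198, O = 2.20396.
ΣO = 2.94143; factor = 8/ΣO = 2.71977.
Al apfu = 0.36876 × 2.71977 = 1.003.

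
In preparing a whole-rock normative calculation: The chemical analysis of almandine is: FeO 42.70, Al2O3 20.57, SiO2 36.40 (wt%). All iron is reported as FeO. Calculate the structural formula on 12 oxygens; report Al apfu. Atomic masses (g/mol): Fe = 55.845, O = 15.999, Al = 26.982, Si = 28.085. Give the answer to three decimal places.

FeO: 42.70/71.844 = 0.59434 mol → 0.59434 mol Fe, 0.59434 mol O.
Al2O3: 20.57/101.961 = 0.20174 mol → 0.40348 mol Al, 0.60522 mol O.
SiO2: 36.40/60.083 = 0.60583 mol → 0.60583 mol Si, 1.21166 mol O.
Total oxygen = 2.41122 mol. Normalization factor = 12/2.41122 = 4.97673.
Al per 12 O = 0.40348 × 4.97673 = 2.008.

2.008 Al apfu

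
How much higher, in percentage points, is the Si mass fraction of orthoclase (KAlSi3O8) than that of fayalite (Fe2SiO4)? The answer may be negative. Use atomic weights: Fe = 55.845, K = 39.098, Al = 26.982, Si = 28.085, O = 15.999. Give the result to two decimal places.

16.49 percentage points

Si in KAlSi3O8: molar mass 278.327 g/mol; 3×28.085 = 84.255 g → 30.27 wt%.
Si in Fe2SiO4: molar mass 203.771 g/mol; 1×28.085 = 28.085 g → 13.78 wt%.
Difference = 30.27 − 13.78 = 16.49 percentage points.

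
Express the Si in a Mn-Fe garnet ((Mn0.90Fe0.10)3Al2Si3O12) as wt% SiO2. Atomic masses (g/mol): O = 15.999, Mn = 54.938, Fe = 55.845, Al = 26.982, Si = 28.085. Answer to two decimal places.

M((Mn0.90Fe0.10)3Al2Si3O12) = 495.293 g/mol; M(SiO2) = 60.083 g/mol.
Moles SiO2 per formula unit = 3 Si ÷ 1 = 3.0000.
SiO2 fraction = (3.0000 × 60.083) / 495.293 = 180.249/495.293 = 0.3639.

36.39 wt%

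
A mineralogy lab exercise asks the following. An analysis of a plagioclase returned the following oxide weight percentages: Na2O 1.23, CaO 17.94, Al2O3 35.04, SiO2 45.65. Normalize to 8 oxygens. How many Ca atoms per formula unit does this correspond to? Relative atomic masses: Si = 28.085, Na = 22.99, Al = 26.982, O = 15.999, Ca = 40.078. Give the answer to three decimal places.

1.23 wt% Na2O ÷ 61.979 g/mol = 0.01985 mol, giving 0.03970 Na and 0.01985 O.
17.94 wt% CaO ÷ 56.077 g/mol = 0.31992 mol, giving 0.31992 Ca and 0.31992 O.
35.04 wt% Al2O3 ÷ 101.961 g/mol = 0.34366 mol, giving 0.68732 Al and 1.03098 O.
45.65 wt% SiO2 ÷ 60.083 g/mol = 0.75978 mol, giving 0.75978 Si and 1.51956 O.
Oxygen sums to 2.89031; scaling by 8/2.89031 = 2.76787 puts the formula on 8 O.
Ca: 0.31992 × 2.76787 = 0.885 atoms per formula unit.

0.885 Ca apfu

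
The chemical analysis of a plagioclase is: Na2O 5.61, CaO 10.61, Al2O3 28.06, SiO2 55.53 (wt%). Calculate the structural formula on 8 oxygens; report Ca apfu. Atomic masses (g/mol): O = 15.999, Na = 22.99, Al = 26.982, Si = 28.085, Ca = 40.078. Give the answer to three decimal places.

0.512 Ca apfu

5.61 wt% Na2O ÷ 61.979 g/mol = 0.09051 mol, giving 0.18102 Na and 0.09051 O.
10.61 wt% CaO ÷ 56.077 g/mol = 0.18920 mol, giving 0.18920 Ca and 0.18920 O.
28.06 wt% Al2O3 ÷ 101.961 g/mol = 0.27520 mol, giving 0.55040 Al and 0.82560 O.
55.53 wt% SiO2 ÷ 60.083 g/mol = 0.92422 mol, giving 0.92422 Si and 1.84844 O.
Oxygen sums to 2.95375; scaling by 8/2.95375 = 2.70842 puts the formula on 8 O.
Ca: 0.18920 × 2.70842 = 0.512 atoms per formula unit.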